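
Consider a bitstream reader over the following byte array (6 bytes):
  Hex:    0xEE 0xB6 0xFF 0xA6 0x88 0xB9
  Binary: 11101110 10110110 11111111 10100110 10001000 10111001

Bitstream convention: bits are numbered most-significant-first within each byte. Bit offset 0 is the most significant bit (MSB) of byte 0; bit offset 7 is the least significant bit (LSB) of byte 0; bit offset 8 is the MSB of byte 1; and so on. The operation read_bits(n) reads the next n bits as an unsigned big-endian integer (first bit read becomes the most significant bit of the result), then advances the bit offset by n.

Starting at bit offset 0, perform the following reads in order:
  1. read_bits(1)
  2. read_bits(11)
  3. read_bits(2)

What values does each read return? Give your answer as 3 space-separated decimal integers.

Read 1: bits[0:1] width=1 -> value=1 (bin 1); offset now 1 = byte 0 bit 1; 47 bits remain
Read 2: bits[1:12] width=11 -> value=1771 (bin 11011101011); offset now 12 = byte 1 bit 4; 36 bits remain
Read 3: bits[12:14] width=2 -> value=1 (bin 01); offset now 14 = byte 1 bit 6; 34 bits remain

Answer: 1 1771 1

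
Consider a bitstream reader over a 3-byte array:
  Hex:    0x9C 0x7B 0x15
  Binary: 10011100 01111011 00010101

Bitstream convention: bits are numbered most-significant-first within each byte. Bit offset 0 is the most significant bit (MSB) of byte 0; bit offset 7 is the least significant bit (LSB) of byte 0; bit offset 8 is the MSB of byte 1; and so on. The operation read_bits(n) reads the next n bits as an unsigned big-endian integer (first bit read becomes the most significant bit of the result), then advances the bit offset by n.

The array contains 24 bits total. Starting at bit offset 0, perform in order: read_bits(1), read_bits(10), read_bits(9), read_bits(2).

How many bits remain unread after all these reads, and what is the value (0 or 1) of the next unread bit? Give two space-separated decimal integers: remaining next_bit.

Read 1: bits[0:1] width=1 -> value=1 (bin 1); offset now 1 = byte 0 bit 1; 23 bits remain
Read 2: bits[1:11] width=10 -> value=227 (bin 0011100011); offset now 11 = byte 1 bit 3; 13 bits remain
Read 3: bits[11:20] width=9 -> value=433 (bin 110110001); offset now 20 = byte 2 bit 4; 4 bits remain
Read 4: bits[20:22] width=2 -> value=1 (bin 01); offset now 22 = byte 2 bit 6; 2 bits remain

Answer: 2 0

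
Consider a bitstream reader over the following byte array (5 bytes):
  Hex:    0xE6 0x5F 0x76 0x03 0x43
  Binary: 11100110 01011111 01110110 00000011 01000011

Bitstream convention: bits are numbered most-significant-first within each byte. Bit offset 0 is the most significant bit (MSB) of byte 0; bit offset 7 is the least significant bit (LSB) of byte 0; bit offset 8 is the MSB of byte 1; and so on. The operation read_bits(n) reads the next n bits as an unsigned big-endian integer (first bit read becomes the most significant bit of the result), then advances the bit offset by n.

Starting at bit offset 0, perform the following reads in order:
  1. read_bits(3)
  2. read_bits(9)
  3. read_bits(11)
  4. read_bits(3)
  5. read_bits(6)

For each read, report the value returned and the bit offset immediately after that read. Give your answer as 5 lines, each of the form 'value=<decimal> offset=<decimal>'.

Read 1: bits[0:3] width=3 -> value=7 (bin 111); offset now 3 = byte 0 bit 3; 37 bits remain
Read 2: bits[3:12] width=9 -> value=101 (bin 001100101); offset now 12 = byte 1 bit 4; 28 bits remain
Read 3: bits[12:23] width=11 -> value=1979 (bin 11110111011); offset now 23 = byte 2 bit 7; 17 bits remain
Read 4: bits[23:26] width=3 -> value=0 (bin 000); offset now 26 = byte 3 bit 2; 14 bits remain
Read 5: bits[26:32] width=6 -> value=3 (bin 000011); offset now 32 = byte 4 bit 0; 8 bits remain

Answer: value=7 offset=3
value=101 offset=12
value=1979 offset=23
value=0 offset=26
value=3 offset=32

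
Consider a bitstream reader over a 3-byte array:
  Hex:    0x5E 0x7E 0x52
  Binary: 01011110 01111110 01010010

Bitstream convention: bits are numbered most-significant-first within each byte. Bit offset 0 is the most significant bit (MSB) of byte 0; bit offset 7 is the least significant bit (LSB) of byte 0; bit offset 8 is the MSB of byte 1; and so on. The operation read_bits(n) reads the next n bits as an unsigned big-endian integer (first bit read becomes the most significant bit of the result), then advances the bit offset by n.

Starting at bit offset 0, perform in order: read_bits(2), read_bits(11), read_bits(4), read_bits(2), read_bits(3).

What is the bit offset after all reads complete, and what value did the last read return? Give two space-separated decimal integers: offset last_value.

Read 1: bits[0:2] width=2 -> value=1 (bin 01); offset now 2 = byte 0 bit 2; 22 bits remain
Read 2: bits[2:13] width=11 -> value=975 (bin 01111001111); offset now 13 = byte 1 bit 5; 11 bits remain
Read 3: bits[13:17] width=4 -> value=12 (bin 1100); offset now 17 = byte 2 bit 1; 7 bits remain
Read 4: bits[17:19] width=2 -> value=2 (bin 10); offset now 19 = byte 2 bit 3; 5 bits remain
Read 5: bits[19:22] width=3 -> value=4 (bin 100); offset now 22 = byte 2 bit 6; 2 bits remain

Answer: 22 4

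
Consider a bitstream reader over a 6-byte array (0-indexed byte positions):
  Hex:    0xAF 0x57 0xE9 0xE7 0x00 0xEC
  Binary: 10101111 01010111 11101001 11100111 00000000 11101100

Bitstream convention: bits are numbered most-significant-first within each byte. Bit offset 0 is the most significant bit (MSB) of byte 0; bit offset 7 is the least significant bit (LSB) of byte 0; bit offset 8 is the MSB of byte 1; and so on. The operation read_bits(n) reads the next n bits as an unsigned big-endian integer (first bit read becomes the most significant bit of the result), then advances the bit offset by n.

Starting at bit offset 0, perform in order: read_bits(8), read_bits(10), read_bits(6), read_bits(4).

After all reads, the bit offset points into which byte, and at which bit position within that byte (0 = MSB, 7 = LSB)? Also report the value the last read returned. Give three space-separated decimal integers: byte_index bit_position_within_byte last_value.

Answer: 3 4 14

Derivation:
Read 1: bits[0:8] width=8 -> value=175 (bin 10101111); offset now 8 = byte 1 bit 0; 40 bits remain
Read 2: bits[8:18] width=10 -> value=351 (bin 0101011111); offset now 18 = byte 2 bit 2; 30 bits remain
Read 3: bits[18:24] width=6 -> value=41 (bin 101001); offset now 24 = byte 3 bit 0; 24 bits remain
Read 4: bits[24:28] width=4 -> value=14 (bin 1110); offset now 28 = byte 3 bit 4; 20 bits remain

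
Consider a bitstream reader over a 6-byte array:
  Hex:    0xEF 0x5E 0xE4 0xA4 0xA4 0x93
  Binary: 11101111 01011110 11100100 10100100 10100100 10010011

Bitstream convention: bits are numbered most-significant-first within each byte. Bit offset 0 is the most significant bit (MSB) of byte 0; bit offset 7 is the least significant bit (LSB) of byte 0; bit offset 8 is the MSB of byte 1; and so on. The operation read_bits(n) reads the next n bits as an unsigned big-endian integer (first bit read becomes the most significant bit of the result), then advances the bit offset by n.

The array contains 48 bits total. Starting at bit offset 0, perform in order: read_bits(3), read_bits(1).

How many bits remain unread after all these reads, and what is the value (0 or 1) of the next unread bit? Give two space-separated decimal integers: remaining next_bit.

Answer: 44 1

Derivation:
Read 1: bits[0:3] width=3 -> value=7 (bin 111); offset now 3 = byte 0 bit 3; 45 bits remain
Read 2: bits[3:4] width=1 -> value=0 (bin 0); offset now 4 = byte 0 bit 4; 44 bits remain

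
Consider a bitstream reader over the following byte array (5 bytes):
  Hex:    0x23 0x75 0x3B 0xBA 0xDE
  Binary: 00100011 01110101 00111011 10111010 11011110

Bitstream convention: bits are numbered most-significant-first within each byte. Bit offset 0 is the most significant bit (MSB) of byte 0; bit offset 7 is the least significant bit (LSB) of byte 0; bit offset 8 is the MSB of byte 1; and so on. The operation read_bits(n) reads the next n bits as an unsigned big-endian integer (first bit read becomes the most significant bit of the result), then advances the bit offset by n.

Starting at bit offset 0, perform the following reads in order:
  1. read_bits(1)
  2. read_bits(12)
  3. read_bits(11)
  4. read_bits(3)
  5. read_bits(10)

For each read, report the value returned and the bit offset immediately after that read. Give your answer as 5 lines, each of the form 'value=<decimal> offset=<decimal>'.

Answer: value=0 offset=1
value=1134 offset=13
value=1339 offset=24
value=5 offset=27
value=859 offset=37

Derivation:
Read 1: bits[0:1] width=1 -> value=0 (bin 0); offset now 1 = byte 0 bit 1; 39 bits remain
Read 2: bits[1:13] width=12 -> value=1134 (bin 010001101110); offset now 13 = byte 1 bit 5; 27 bits remain
Read 3: bits[13:24] width=11 -> value=1339 (bin 10100111011); offset now 24 = byte 3 bit 0; 16 bits remain
Read 4: bits[24:27] width=3 -> value=5 (bin 101); offset now 27 = byte 3 bit 3; 13 bits remain
Read 5: bits[27:37] width=10 -> value=859 (bin 1101011011); offset now 37 = byte 4 bit 5; 3 bits remain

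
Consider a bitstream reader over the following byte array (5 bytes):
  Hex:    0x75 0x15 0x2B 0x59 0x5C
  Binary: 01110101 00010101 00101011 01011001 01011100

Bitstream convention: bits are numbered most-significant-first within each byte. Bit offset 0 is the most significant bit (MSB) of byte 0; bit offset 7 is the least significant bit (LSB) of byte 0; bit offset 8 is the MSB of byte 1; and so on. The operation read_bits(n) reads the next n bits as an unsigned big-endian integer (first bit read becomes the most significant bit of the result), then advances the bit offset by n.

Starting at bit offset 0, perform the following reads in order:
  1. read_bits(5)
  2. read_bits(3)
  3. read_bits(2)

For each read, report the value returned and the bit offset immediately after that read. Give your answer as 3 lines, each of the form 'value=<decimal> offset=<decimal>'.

Read 1: bits[0:5] width=5 -> value=14 (bin 01110); offset now 5 = byte 0 bit 5; 35 bits remain
Read 2: bits[5:8] width=3 -> value=5 (bin 101); offset now 8 = byte 1 bit 0; 32 bits remain
Read 3: bits[8:10] width=2 -> value=0 (bin 00); offset now 10 = byte 1 bit 2; 30 bits remain

Answer: value=14 offset=5
value=5 offset=8
value=0 offset=10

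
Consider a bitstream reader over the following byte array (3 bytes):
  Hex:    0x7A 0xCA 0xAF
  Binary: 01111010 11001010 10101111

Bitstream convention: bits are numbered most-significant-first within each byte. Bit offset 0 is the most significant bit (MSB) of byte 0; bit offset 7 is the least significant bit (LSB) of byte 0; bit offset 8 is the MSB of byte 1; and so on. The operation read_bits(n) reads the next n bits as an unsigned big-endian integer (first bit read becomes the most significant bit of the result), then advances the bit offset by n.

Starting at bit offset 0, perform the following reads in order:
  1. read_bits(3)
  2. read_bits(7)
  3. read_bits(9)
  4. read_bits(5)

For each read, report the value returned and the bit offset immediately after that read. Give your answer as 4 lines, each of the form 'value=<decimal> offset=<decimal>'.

Answer: value=3 offset=3
value=107 offset=10
value=85 offset=19
value=15 offset=24

Derivation:
Read 1: bits[0:3] width=3 -> value=3 (bin 011); offset now 3 = byte 0 bit 3; 21 bits remain
Read 2: bits[3:10] width=7 -> value=107 (bin 1101011); offset now 10 = byte 1 bit 2; 14 bits remain
Read 3: bits[10:19] width=9 -> value=85 (bin 001010101); offset now 19 = byte 2 bit 3; 5 bits remain
Read 4: bits[19:24] width=5 -> value=15 (bin 01111); offset now 24 = byte 3 bit 0; 0 bits remain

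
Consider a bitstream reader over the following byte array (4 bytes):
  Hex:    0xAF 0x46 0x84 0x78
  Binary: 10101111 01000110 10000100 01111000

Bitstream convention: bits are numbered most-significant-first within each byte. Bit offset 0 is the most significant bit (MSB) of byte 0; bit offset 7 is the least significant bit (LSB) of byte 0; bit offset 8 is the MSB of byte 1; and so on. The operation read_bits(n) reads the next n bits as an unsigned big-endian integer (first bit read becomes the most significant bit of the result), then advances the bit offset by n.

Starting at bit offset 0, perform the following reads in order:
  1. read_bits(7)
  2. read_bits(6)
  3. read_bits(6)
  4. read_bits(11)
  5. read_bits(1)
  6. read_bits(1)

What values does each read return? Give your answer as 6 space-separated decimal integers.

Answer: 87 40 52 286 0 0

Derivation:
Read 1: bits[0:7] width=7 -> value=87 (bin 1010111); offset now 7 = byte 0 bit 7; 25 bits remain
Read 2: bits[7:13] width=6 -> value=40 (bin 101000); offset now 13 = byte 1 bit 5; 19 bits remain
Read 3: bits[13:19] width=6 -> value=52 (bin 110100); offset now 19 = byte 2 bit 3; 13 bits remain
Read 4: bits[19:30] width=11 -> value=286 (bin 00100011110); offset now 30 = byte 3 bit 6; 2 bits remain
Read 5: bits[30:31] width=1 -> value=0 (bin 0); offset now 31 = byte 3 bit 7; 1 bits remain
Read 6: bits[31:32] width=1 -> value=0 (bin 0); offset now 32 = byte 4 bit 0; 0 bits remain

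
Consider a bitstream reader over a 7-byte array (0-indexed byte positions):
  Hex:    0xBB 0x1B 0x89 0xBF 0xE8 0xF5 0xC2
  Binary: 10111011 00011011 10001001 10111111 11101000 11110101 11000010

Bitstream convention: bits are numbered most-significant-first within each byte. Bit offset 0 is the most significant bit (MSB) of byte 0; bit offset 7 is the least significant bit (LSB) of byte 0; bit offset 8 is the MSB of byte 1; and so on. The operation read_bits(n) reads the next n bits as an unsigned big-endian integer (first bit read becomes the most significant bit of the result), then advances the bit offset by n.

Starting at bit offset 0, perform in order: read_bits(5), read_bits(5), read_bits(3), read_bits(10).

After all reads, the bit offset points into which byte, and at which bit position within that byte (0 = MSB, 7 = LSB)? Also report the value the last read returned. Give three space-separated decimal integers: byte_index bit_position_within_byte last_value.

Answer: 2 7 452

Derivation:
Read 1: bits[0:5] width=5 -> value=23 (bin 10111); offset now 5 = byte 0 bit 5; 51 bits remain
Read 2: bits[5:10] width=5 -> value=12 (bin 01100); offset now 10 = byte 1 bit 2; 46 bits remain
Read 3: bits[10:13] width=3 -> value=3 (bin 011); offset now 13 = byte 1 bit 5; 43 bits remain
Read 4: bits[13:23] width=10 -> value=452 (bin 0111000100); offset now 23 = byte 2 bit 7; 33 bits remain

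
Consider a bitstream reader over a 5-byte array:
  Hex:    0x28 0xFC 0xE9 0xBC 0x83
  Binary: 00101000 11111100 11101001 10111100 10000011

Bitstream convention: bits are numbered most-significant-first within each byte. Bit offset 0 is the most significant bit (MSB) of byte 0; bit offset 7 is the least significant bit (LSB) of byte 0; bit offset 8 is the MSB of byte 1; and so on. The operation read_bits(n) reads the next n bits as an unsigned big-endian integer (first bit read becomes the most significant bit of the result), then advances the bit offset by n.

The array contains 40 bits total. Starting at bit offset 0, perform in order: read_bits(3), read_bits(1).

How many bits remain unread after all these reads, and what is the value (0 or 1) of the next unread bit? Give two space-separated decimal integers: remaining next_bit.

Read 1: bits[0:3] width=3 -> value=1 (bin 001); offset now 3 = byte 0 bit 3; 37 bits remain
Read 2: bits[3:4] width=1 -> value=0 (bin 0); offset now 4 = byte 0 bit 4; 36 bits remain

Answer: 36 1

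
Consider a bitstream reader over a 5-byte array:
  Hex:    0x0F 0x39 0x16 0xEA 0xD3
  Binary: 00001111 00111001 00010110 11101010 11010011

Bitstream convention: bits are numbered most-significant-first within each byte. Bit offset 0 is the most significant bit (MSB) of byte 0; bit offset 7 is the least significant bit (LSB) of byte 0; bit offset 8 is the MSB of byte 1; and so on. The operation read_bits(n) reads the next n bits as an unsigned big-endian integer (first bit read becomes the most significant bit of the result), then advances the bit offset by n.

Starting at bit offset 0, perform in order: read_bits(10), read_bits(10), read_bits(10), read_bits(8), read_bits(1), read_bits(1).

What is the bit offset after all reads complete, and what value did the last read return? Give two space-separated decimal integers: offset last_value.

Answer: 40 1

Derivation:
Read 1: bits[0:10] width=10 -> value=60 (bin 0000111100); offset now 10 = byte 1 bit 2; 30 bits remain
Read 2: bits[10:20] width=10 -> value=913 (bin 1110010001); offset now 20 = byte 2 bit 4; 20 bits remain
Read 3: bits[20:30] width=10 -> value=442 (bin 0110111010); offset now 30 = byte 3 bit 6; 10 bits remain
Read 4: bits[30:38] width=8 -> value=180 (bin 10110100); offset now 38 = byte 4 bit 6; 2 bits remain
Read 5: bits[38:39] width=1 -> value=1 (bin 1); offset now 39 = byte 4 bit 7; 1 bits remain
Read 6: bits[39:40] width=1 -> value=1 (bin 1); offset now 40 = byte 5 bit 0; 0 bits remain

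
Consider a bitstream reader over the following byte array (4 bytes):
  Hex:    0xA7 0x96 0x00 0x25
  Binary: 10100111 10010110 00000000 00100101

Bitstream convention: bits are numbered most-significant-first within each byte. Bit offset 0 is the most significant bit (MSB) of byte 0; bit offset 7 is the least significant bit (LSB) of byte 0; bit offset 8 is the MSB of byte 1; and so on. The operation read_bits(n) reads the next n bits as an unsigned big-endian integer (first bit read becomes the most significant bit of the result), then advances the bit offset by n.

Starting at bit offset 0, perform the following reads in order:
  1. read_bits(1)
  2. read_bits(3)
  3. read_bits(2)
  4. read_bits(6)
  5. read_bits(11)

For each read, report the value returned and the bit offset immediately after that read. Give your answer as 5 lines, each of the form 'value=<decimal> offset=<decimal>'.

Answer: value=1 offset=1
value=2 offset=4
value=1 offset=6
value=57 offset=12
value=768 offset=23

Derivation:
Read 1: bits[0:1] width=1 -> value=1 (bin 1); offset now 1 = byte 0 bit 1; 31 bits remain
Read 2: bits[1:4] width=3 -> value=2 (bin 010); offset now 4 = byte 0 bit 4; 28 bits remain
Read 3: bits[4:6] width=2 -> value=1 (bin 01); offset now 6 = byte 0 bit 6; 26 bits remain
Read 4: bits[6:12] width=6 -> value=57 (bin 111001); offset now 12 = byte 1 bit 4; 20 bits remain
Read 5: bits[12:23] width=11 -> value=768 (bin 01100000000); offset now 23 = byte 2 bit 7; 9 bits remain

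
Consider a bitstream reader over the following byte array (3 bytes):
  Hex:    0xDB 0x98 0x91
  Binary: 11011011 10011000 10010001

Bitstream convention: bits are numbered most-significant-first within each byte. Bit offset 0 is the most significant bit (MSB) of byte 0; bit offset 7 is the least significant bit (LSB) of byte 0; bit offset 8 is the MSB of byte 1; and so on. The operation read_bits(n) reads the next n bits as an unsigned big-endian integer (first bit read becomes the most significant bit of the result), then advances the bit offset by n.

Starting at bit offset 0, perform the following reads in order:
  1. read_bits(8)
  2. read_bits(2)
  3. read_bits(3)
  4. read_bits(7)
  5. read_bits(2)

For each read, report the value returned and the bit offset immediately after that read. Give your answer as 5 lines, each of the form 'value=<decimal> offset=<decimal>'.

Answer: value=219 offset=8
value=2 offset=10
value=3 offset=13
value=9 offset=20
value=0 offset=22

Derivation:
Read 1: bits[0:8] width=8 -> value=219 (bin 11011011); offset now 8 = byte 1 bit 0; 16 bits remain
Read 2: bits[8:10] width=2 -> value=2 (bin 10); offset now 10 = byte 1 bit 2; 14 bits remain
Read 3: bits[10:13] width=3 -> value=3 (bin 011); offset now 13 = byte 1 bit 5; 11 bits remain
Read 4: bits[13:20] width=7 -> value=9 (bin 0001001); offset now 20 = byte 2 bit 4; 4 bits remain
Read 5: bits[20:22] width=2 -> value=0 (bin 00); offset now 22 = byte 2 bit 6; 2 bits remain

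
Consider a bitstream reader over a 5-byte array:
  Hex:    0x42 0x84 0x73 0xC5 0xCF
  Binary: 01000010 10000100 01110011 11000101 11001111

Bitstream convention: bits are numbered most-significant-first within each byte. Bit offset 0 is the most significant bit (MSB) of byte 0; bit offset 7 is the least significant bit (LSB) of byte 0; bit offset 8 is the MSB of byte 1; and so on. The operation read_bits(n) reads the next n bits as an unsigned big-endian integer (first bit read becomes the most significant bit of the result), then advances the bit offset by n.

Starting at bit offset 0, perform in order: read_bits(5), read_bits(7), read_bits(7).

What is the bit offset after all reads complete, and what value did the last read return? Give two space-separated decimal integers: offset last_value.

Answer: 19 35

Derivation:
Read 1: bits[0:5] width=5 -> value=8 (bin 01000); offset now 5 = byte 0 bit 5; 35 bits remain
Read 2: bits[5:12] width=7 -> value=40 (bin 0101000); offset now 12 = byte 1 bit 4; 28 bits remain
Read 3: bits[12:19] width=7 -> value=35 (bin 0100011); offset now 19 = byte 2 bit 3; 21 bits remain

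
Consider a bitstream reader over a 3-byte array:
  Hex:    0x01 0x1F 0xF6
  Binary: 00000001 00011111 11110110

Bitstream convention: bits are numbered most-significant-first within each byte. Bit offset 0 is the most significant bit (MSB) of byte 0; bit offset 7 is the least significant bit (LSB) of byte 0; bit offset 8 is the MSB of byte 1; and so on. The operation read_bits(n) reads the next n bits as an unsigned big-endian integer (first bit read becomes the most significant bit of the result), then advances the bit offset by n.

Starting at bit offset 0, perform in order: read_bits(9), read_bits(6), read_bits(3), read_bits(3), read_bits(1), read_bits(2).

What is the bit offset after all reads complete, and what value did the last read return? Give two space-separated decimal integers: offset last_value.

Read 1: bits[0:9] width=9 -> value=2 (bin 000000010); offset now 9 = byte 1 bit 1; 15 bits remain
Read 2: bits[9:15] width=6 -> value=15 (bin 001111); offset now 15 = byte 1 bit 7; 9 bits remain
Read 3: bits[15:18] width=3 -> value=7 (bin 111); offset now 18 = byte 2 bit 2; 6 bits remain
Read 4: bits[18:21] width=3 -> value=6 (bin 110); offset now 21 = byte 2 bit 5; 3 bits remain
Read 5: bits[21:22] width=1 -> value=1 (bin 1); offset now 22 = byte 2 bit 6; 2 bits remain
Read 6: bits[22:24] width=2 -> value=2 (bin 10); offset now 24 = byte 3 bit 0; 0 bits remain

Answer: 24 2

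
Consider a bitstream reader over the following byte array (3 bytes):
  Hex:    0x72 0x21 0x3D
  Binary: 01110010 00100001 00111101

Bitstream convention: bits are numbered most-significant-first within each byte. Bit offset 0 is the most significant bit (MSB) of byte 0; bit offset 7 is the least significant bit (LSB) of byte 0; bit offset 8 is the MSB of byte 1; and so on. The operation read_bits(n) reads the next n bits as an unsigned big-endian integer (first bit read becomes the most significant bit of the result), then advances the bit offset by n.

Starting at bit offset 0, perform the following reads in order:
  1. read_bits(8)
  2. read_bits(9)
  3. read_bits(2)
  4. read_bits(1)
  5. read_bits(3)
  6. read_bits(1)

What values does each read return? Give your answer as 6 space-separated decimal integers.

Read 1: bits[0:8] width=8 -> value=114 (bin 01110010); offset now 8 = byte 1 bit 0; 16 bits remain
Read 2: bits[8:17] width=9 -> value=66 (bin 001000010); offset now 17 = byte 2 bit 1; 7 bits remain
Read 3: bits[17:19] width=2 -> value=1 (bin 01); offset now 19 = byte 2 bit 3; 5 bits remain
Read 4: bits[19:20] width=1 -> value=1 (bin 1); offset now 20 = byte 2 bit 4; 4 bits remain
Read 5: bits[20:23] width=3 -> value=6 (bin 110); offset now 23 = byte 2 bit 7; 1 bits remain
Read 6: bits[23:24] width=1 -> value=1 (bin 1); offset now 24 = byte 3 bit 0; 0 bits remain

Answer: 114 66 1 1 6 1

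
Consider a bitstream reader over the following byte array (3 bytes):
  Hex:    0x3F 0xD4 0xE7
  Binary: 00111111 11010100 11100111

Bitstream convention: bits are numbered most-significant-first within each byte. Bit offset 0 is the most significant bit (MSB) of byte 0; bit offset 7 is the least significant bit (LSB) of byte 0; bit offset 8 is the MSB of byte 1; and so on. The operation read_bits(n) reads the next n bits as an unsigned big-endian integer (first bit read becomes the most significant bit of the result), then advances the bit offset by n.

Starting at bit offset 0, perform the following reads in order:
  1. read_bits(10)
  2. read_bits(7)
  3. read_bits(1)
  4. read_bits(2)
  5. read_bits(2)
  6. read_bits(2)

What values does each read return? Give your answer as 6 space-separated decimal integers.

Answer: 255 41 1 2 1 3

Derivation:
Read 1: bits[0:10] width=10 -> value=255 (bin 0011111111); offset now 10 = byte 1 bit 2; 14 bits remain
Read 2: bits[10:17] width=7 -> value=41 (bin 0101001); offset now 17 = byte 2 bit 1; 7 bits remain
Read 3: bits[17:18] width=1 -> value=1 (bin 1); offset now 18 = byte 2 bit 2; 6 bits remain
Read 4: bits[18:20] width=2 -> value=2 (bin 10); offset now 20 = byte 2 bit 4; 4 bits remain
Read 5: bits[20:22] width=2 -> value=1 (bin 01); offset now 22 = byte 2 bit 6; 2 bits remain
Read 6: bits[22:24] width=2 -> value=3 (bin 11); offset now 24 = byte 3 bit 0; 0 bits remain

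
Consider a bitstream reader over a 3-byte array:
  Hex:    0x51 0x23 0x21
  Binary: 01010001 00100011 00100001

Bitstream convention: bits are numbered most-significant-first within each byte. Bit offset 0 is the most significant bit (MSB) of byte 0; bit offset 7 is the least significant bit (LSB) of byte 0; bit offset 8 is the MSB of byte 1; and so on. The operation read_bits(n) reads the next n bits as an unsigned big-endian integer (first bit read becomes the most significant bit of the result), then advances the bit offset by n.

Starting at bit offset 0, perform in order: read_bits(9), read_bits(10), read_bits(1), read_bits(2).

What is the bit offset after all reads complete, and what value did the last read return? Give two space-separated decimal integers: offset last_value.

Read 1: bits[0:9] width=9 -> value=162 (bin 010100010); offset now 9 = byte 1 bit 1; 15 bits remain
Read 2: bits[9:19] width=10 -> value=281 (bin 0100011001); offset now 19 = byte 2 bit 3; 5 bits remain
Read 3: bits[19:20] width=1 -> value=0 (bin 0); offset now 20 = byte 2 bit 4; 4 bits remain
Read 4: bits[20:22] width=2 -> value=0 (bin 00); offset now 22 = byte 2 bit 6; 2 bits remain

Answer: 22 0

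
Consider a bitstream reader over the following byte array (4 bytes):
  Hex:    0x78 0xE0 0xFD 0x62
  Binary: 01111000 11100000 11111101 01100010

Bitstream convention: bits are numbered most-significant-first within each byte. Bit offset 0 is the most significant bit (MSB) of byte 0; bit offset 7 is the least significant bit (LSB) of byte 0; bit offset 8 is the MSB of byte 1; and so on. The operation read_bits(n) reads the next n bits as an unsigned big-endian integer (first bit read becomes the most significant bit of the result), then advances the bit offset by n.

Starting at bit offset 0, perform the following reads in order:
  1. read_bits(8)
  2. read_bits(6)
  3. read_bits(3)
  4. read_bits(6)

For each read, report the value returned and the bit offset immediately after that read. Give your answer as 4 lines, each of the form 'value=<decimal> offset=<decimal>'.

Answer: value=120 offset=8
value=56 offset=14
value=1 offset=17
value=62 offset=23

Derivation:
Read 1: bits[0:8] width=8 -> value=120 (bin 01111000); offset now 8 = byte 1 bit 0; 24 bits remain
Read 2: bits[8:14] width=6 -> value=56 (bin 111000); offset now 14 = byte 1 bit 6; 18 bits remain
Read 3: bits[14:17] width=3 -> value=1 (bin 001); offset now 17 = byte 2 bit 1; 15 bits remain
Read 4: bits[17:23] width=6 -> value=62 (bin 111110); offset now 23 = byte 2 bit 7; 9 bits remain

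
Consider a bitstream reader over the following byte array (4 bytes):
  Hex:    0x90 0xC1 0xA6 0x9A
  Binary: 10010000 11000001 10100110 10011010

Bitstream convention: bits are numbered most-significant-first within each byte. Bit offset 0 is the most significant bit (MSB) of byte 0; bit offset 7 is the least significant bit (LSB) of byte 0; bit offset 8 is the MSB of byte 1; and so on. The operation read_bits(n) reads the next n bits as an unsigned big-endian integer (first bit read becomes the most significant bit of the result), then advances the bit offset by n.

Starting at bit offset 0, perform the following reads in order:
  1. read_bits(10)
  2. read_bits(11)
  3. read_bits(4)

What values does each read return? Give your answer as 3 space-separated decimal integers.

Answer: 579 52 13

Derivation:
Read 1: bits[0:10] width=10 -> value=579 (bin 1001000011); offset now 10 = byte 1 bit 2; 22 bits remain
Read 2: bits[10:21] width=11 -> value=52 (bin 00000110100); offset now 21 = byte 2 bit 5; 11 bits remain
Read 3: bits[21:25] width=4 -> value=13 (bin 1101); offset now 25 = byte 3 bit 1; 7 bits remain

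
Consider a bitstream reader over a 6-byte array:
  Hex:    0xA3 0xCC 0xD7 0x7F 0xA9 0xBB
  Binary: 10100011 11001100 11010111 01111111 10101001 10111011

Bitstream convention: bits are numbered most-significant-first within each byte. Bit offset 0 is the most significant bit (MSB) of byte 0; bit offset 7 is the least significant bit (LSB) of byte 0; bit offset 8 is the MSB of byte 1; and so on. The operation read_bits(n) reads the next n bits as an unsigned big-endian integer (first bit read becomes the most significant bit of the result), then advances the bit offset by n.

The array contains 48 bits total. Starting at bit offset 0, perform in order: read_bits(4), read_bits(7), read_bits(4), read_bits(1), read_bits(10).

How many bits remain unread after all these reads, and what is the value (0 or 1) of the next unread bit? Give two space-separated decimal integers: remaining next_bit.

Read 1: bits[0:4] width=4 -> value=10 (bin 1010); offset now 4 = byte 0 bit 4; 44 bits remain
Read 2: bits[4:11] width=7 -> value=30 (bin 0011110); offset now 11 = byte 1 bit 3; 37 bits remain
Read 3: bits[11:15] width=4 -> value=6 (bin 0110); offset now 15 = byte 1 bit 7; 33 bits remain
Read 4: bits[15:16] width=1 -> value=0 (bin 0); offset now 16 = byte 2 bit 0; 32 bits remain
Read 5: bits[16:26] width=10 -> value=861 (bin 1101011101); offset now 26 = byte 3 bit 2; 22 bits remain

Answer: 22 1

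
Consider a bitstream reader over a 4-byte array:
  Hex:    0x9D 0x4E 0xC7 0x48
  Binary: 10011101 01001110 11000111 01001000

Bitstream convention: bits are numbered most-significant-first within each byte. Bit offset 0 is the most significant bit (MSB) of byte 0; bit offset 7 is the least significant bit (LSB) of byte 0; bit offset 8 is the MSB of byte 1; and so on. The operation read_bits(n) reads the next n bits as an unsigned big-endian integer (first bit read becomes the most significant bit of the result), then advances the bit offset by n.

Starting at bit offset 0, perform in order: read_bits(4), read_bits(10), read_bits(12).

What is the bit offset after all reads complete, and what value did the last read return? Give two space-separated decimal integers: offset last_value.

Answer: 26 2845

Derivation:
Read 1: bits[0:4] width=4 -> value=9 (bin 1001); offset now 4 = byte 0 bit 4; 28 bits remain
Read 2: bits[4:14] width=10 -> value=851 (bin 1101010011); offset now 14 = byte 1 bit 6; 18 bits remain
Read 3: bits[14:26] width=12 -> value=2845 (bin 101100011101); offset now 26 = byte 3 bit 2; 6 bits remain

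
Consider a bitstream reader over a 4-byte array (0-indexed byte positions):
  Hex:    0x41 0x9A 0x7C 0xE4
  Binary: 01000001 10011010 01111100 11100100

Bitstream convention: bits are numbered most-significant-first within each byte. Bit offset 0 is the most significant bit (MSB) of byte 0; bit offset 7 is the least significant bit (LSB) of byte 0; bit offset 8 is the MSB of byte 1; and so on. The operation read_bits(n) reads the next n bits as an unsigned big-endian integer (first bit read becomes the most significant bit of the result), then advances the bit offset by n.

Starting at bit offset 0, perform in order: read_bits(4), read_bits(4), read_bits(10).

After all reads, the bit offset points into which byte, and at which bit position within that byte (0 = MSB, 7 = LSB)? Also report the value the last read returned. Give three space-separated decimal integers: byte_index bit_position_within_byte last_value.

Answer: 2 2 617

Derivation:
Read 1: bits[0:4] width=4 -> value=4 (bin 0100); offset now 4 = byte 0 bit 4; 28 bits remain
Read 2: bits[4:8] width=4 -> value=1 (bin 0001); offset now 8 = byte 1 bit 0; 24 bits remain
Read 3: bits[8:18] width=10 -> value=617 (bin 1001101001); offset now 18 = byte 2 bit 2; 14 bits remain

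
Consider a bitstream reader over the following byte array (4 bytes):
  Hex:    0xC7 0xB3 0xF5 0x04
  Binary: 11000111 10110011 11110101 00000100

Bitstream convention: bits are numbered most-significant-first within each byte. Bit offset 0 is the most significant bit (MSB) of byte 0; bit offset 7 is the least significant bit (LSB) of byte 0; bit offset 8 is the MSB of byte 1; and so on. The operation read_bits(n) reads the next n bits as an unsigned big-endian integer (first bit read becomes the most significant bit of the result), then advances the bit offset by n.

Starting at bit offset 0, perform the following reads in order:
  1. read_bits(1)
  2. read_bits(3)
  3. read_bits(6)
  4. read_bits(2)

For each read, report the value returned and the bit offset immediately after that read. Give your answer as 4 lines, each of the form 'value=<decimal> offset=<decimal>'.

Answer: value=1 offset=1
value=4 offset=4
value=30 offset=10
value=3 offset=12

Derivation:
Read 1: bits[0:1] width=1 -> value=1 (bin 1); offset now 1 = byte 0 bit 1; 31 bits remain
Read 2: bits[1:4] width=3 -> value=4 (bin 100); offset now 4 = byte 0 bit 4; 28 bits remain
Read 3: bits[4:10] width=6 -> value=30 (bin 011110); offset now 10 = byte 1 bit 2; 22 bits remain
Read 4: bits[10:12] width=2 -> value=3 (bin 11); offset now 12 = byte 1 bit 4; 20 bits remain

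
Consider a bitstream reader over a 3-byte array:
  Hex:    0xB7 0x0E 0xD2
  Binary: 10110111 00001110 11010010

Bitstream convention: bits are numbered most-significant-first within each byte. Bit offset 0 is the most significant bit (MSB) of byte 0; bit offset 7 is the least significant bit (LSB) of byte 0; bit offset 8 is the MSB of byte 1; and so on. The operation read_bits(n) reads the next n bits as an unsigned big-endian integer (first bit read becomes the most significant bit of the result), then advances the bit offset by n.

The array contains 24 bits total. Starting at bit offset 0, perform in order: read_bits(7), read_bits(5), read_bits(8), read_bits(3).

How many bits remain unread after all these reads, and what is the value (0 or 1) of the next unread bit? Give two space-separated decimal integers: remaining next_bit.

Read 1: bits[0:7] width=7 -> value=91 (bin 1011011); offset now 7 = byte 0 bit 7; 17 bits remain
Read 2: bits[7:12] width=5 -> value=16 (bin 10000); offset now 12 = byte 1 bit 4; 12 bits remain
Read 3: bits[12:20] width=8 -> value=237 (bin 11101101); offset now 20 = byte 2 bit 4; 4 bits remain
Read 4: bits[20:23] width=3 -> value=1 (bin 001); offset now 23 = byte 2 bit 7; 1 bits remain

Answer: 1 0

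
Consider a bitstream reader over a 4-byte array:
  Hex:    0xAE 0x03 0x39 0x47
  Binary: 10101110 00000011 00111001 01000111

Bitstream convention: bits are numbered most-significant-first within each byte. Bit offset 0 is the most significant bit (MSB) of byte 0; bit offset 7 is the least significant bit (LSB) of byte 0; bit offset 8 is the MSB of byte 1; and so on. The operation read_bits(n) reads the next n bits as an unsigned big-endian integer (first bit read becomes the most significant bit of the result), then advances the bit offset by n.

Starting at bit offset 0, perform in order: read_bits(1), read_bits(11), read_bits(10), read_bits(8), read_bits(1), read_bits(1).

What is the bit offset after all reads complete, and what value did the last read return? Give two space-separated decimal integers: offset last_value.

Read 1: bits[0:1] width=1 -> value=1 (bin 1); offset now 1 = byte 0 bit 1; 31 bits remain
Read 2: bits[1:12] width=11 -> value=736 (bin 01011100000); offset now 12 = byte 1 bit 4; 20 bits remain
Read 3: bits[12:22] width=10 -> value=206 (bin 0011001110); offset now 22 = byte 2 bit 6; 10 bits remain
Read 4: bits[22:30] width=8 -> value=81 (bin 01010001); offset now 30 = byte 3 bit 6; 2 bits remain
Read 5: bits[30:31] width=1 -> value=1 (bin 1); offset now 31 = byte 3 bit 7; 1 bits remain
Read 6: bits[31:32] width=1 -> value=1 (bin 1); offset now 32 = byte 4 bit 0; 0 bits remain

Answer: 32 1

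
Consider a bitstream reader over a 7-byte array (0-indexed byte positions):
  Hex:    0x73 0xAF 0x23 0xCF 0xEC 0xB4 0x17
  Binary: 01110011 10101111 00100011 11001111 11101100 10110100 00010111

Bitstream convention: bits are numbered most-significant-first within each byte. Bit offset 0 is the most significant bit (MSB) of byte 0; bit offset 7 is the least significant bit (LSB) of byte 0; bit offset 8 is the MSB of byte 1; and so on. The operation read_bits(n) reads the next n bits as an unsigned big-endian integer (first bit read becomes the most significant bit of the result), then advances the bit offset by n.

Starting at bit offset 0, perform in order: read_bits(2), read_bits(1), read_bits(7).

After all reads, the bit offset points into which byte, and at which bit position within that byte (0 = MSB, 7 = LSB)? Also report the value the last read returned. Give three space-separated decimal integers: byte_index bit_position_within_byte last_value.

Read 1: bits[0:2] width=2 -> value=1 (bin 01); offset now 2 = byte 0 bit 2; 54 bits remain
Read 2: bits[2:3] width=1 -> value=1 (bin 1); offset now 3 = byte 0 bit 3; 53 bits remain
Read 3: bits[3:10] width=7 -> value=78 (bin 1001110); offset now 10 = byte 1 bit 2; 46 bits remain

Answer: 1 2 78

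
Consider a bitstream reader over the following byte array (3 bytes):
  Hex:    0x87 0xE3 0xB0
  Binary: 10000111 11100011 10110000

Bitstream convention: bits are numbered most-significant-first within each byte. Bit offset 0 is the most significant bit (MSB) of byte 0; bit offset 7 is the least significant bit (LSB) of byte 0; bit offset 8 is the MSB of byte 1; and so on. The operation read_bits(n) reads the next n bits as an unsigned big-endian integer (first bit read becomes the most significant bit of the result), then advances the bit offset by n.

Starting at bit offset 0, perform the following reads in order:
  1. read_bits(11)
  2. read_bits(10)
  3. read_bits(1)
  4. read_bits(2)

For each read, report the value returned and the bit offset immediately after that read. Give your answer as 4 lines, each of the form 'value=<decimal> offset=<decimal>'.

Read 1: bits[0:11] width=11 -> value=1087 (bin 10000111111); offset now 11 = byte 1 bit 3; 13 bits remain
Read 2: bits[11:21] width=10 -> value=118 (bin 0001110110); offset now 21 = byte 2 bit 5; 3 bits remain
Read 3: bits[21:22] width=1 -> value=0 (bin 0); offset now 22 = byte 2 bit 6; 2 bits remain
Read 4: bits[22:24] width=2 -> value=0 (bin 00); offset now 24 = byte 3 bit 0; 0 bits remain

Answer: value=1087 offset=11
value=118 offset=21
value=0 offset=22
value=0 offset=24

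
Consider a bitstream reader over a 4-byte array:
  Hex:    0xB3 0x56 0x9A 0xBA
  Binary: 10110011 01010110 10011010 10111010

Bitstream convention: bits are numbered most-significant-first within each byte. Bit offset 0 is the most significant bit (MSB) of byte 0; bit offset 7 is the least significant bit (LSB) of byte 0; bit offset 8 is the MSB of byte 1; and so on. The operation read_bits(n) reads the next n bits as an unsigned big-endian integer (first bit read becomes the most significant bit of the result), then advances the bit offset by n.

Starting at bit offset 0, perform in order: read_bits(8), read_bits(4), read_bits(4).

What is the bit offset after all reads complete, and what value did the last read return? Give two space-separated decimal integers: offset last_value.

Read 1: bits[0:8] width=8 -> value=179 (bin 10110011); offset now 8 = byte 1 bit 0; 24 bits remain
Read 2: bits[8:12] width=4 -> value=5 (bin 0101); offset now 12 = byte 1 bit 4; 20 bits remain
Read 3: bits[12:16] width=4 -> value=6 (bin 0110); offset now 16 = byte 2 bit 0; 16 bits remain

Answer: 16 6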